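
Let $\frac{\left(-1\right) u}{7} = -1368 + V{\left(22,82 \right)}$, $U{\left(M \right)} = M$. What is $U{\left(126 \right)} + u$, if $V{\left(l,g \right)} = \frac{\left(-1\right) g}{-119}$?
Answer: $\frac{164852}{17} \approx 9697.2$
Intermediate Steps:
$V{\left(l,g \right)} = \frac{g}{119}$ ($V{\left(l,g \right)} = - g \left(- \frac{1}{119}\right) = \frac{g}{119}$)
$u = \frac{162710}{17}$ ($u = - 7 \left(-1368 + \frac{1}{119} \cdot 82\right) = - 7 \left(-1368 + \frac{82}{119}\right) = \left(-7\right) \left(- \frac{162710}{119}\right) = \frac{162710}{17} \approx 9571.2$)
$U{\left(126 \right)} + u = 126 + \frac{162710}{17} = \frac{164852}{17}$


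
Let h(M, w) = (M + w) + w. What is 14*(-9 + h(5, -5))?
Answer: -196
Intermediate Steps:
h(M, w) = M + 2*w
14*(-9 + h(5, -5)) = 14*(-9 + (5 + 2*(-5))) = 14*(-9 + (5 - 10)) = 14*(-9 - 5) = 14*(-14) = -196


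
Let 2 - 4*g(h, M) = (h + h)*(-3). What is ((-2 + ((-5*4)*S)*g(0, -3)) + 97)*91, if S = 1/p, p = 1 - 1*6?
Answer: 8827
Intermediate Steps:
g(h, M) = ½ + 3*h/2 (g(h, M) = ½ - (h + h)*(-3)/4 = ½ - 2*h*(-3)/4 = ½ - (-3)*h/2 = ½ + 3*h/2)
p = -5 (p = 1 - 6 = -5)
S = -⅕ (S = 1/(-5) = -⅕ ≈ -0.20000)
((-2 + ((-5*4)*S)*g(0, -3)) + 97)*91 = ((-2 + (-5*4*(-⅕))*(½ + (3/2)*0)) + 97)*91 = ((-2 + (-20*(-⅕))*(½ + 0)) + 97)*91 = ((-2 + 4*(½)) + 97)*91 = ((-2 + 2) + 97)*91 = (0 + 97)*91 = 97*91 = 8827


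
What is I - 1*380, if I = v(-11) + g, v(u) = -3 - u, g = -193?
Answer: -565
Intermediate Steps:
I = -185 (I = (-3 - 1*(-11)) - 193 = (-3 + 11) - 193 = 8 - 193 = -185)
I - 1*380 = -185 - 1*380 = -185 - 380 = -565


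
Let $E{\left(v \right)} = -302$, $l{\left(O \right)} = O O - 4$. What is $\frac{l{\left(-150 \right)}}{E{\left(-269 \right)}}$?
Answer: $- \frac{11248}{151} \approx -74.49$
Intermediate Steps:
$l{\left(O \right)} = -4 + O^{2}$ ($l{\left(O \right)} = O^{2} - 4 = -4 + O^{2}$)
$\frac{l{\left(-150 \right)}}{E{\left(-269 \right)}} = \frac{-4 + \left(-150\right)^{2}}{-302} = \left(-4 + 22500\right) \left(- \frac{1}{302}\right) = 22496 \left(- \frac{1}{302}\right) = - \frac{11248}{151}$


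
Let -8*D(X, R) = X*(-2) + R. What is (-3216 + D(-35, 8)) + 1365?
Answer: -7443/4 ≈ -1860.8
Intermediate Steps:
D(X, R) = -R/8 + X/4 (D(X, R) = -(X*(-2) + R)/8 = -(-2*X + R)/8 = -(R - 2*X)/8 = -R/8 + X/4)
(-3216 + D(-35, 8)) + 1365 = (-3216 + (-⅛*8 + (¼)*(-35))) + 1365 = (-3216 + (-1 - 35/4)) + 1365 = (-3216 - 39/4) + 1365 = -12903/4 + 1365 = -7443/4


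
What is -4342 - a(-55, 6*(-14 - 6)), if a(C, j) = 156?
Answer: -4498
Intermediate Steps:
-4342 - a(-55, 6*(-14 - 6)) = -4342 - 1*156 = -4342 - 156 = -4498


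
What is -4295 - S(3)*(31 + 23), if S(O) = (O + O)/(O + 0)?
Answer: -4403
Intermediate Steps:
S(O) = 2 (S(O) = (2*O)/O = 2)
-4295 - S(3)*(31 + 23) = -4295 - 2*(31 + 23) = -4295 - 2*54 = -4295 - 1*108 = -4295 - 108 = -4403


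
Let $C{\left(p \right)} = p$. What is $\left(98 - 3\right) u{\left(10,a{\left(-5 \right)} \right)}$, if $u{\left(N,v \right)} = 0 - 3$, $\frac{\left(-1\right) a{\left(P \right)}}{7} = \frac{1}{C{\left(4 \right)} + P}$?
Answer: $-285$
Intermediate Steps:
$a{\left(P \right)} = - \frac{7}{4 + P}$
$u{\left(N,v \right)} = -3$ ($u{\left(N,v \right)} = 0 - 3 = -3$)
$\left(98 - 3\right) u{\left(10,a{\left(-5 \right)} \right)} = \left(98 - 3\right) \left(-3\right) = 95 \left(-3\right) = -285$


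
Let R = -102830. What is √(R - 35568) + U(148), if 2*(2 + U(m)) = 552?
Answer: 274 + I*√138398 ≈ 274.0 + 372.02*I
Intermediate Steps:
U(m) = 274 (U(m) = -2 + (½)*552 = -2 + 276 = 274)
√(R - 35568) + U(148) = √(-102830 - 35568) + 274 = √(-138398) + 274 = I*√138398 + 274 = 274 + I*√138398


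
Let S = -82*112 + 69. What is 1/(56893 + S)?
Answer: 1/47778 ≈ 2.0930e-5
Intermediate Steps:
S = -9115 (S = -9184 + 69 = -9115)
1/(56893 + S) = 1/(56893 - 9115) = 1/47778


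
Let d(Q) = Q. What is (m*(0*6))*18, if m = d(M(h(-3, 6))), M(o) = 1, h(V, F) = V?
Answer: 0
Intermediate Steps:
m = 1
(m*(0*6))*18 = (1*(0*6))*18 = (1*0)*18 = 0*18 = 0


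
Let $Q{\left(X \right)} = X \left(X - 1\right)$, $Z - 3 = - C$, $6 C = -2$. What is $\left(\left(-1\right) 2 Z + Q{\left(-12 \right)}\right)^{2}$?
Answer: $\frac{200704}{9} \approx 22300.0$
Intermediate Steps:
$C = - \frac{1}{3}$ ($C = \frac{1}{6} \left(-2\right) = - \frac{1}{3} \approx -0.33333$)
$Z = \frac{10}{3}$ ($Z = 3 - - \frac{1}{3} = 3 + \frac{1}{3} = \frac{10}{3} \approx 3.3333$)
$Q{\left(X \right)} = X \left(-1 + X\right)$
$\left(\left(-1\right) 2 Z + Q{\left(-12 \right)}\right)^{2} = \left(\left(-1\right) 2 \cdot \frac{10}{3} - 12 \left(-1 - 12\right)\right)^{2} = \left(\left(-2\right) \frac{10}{3} - -156\right)^{2} = \left(- \frac{20}{3} + 156\right)^{2} = \left(\frac{448}{3}\right)^{2} = \frac{200704}{9}$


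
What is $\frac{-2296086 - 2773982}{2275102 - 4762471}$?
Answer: $\frac{5070068}{2487369} \approx 2.0383$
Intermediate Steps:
$\frac{-2296086 - 2773982}{2275102 - 4762471} = - \frac{5070068}{-2487369} = \left(-5070068\right) \left(- \frac{1}{2487369}\right) = \frac{5070068}{2487369}$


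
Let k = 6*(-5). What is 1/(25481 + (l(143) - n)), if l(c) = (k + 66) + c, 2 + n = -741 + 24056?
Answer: 1/2347 ≈ 0.00042608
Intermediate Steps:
k = -30
n = 23313 (n = -2 + (-741 + 24056) = -2 + 23315 = 23313)
l(c) = 36 + c (l(c) = (-30 + 66) + c = 36 + c)
1/(25481 + (l(143) - n)) = 1/(25481 + ((36 + 143) - 1*23313)) = 1/(25481 + (179 - 23313)) = 1/(25481 - 23134) = 1/2347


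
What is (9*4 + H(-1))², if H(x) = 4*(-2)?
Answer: 784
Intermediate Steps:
H(x) = -8
(9*4 + H(-1))² = (9*4 - 8)² = (36 - 8)² = 28² = 784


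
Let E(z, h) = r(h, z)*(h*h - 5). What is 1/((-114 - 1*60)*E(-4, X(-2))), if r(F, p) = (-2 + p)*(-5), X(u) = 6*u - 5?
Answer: -1/1482480 ≈ -6.7454e-7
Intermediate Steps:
X(u) = -5 + 6*u
r(F, p) = 10 - 5*p
E(z, h) = (-5 + h²)*(10 - 5*z) (E(z, h) = (10 - 5*z)*(h*h - 5) = (10 - 5*z)*(h² - 5) = (10 - 5*z)*(-5 + h²) = (-5 + h²)*(10 - 5*z))
1/((-114 - 1*60)*E(-4, X(-2))) = 1/((-114 - 1*60)*(-5*(-5 + (-5 + 6*(-2))²)*(-2 - 4))) = 1/((-114 - 60)*(-5*(-5 + (-5 - 12)²)*(-6))) = 1/(-(-870)*(-5 + (-17)²)*(-6)) = 1/(-(-870)*(-5 + 289)*(-6)) = 1/(-(-870)*284*(-6)) = 1/(-174*8520) = 1/(-1482480) = -1/1482480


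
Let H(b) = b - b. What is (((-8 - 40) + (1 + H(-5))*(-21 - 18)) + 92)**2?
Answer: 25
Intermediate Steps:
H(b) = 0
(((-8 - 40) + (1 + H(-5))*(-21 - 18)) + 92)**2 = (((-8 - 40) + (1 + 0)*(-21 - 18)) + 92)**2 = ((-48 + 1*(-39)) + 92)**2 = ((-48 - 39) + 92)**2 = (-87 + 92)**2 = 5**2 = 25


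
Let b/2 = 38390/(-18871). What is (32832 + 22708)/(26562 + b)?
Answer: 524047670/250587361 ≈ 2.0913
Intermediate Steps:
b = -76780/18871 (b = 2*(38390/(-18871)) = 2*(38390*(-1/18871)) = 2*(-38390/18871) = -76780/18871 ≈ -4.0687)
(32832 + 22708)/(26562 + b) = (32832 + 22708)/(26562 - 76780/18871) = 55540/(501174722/18871) = 55540*(18871/501174722) = 524047670/250587361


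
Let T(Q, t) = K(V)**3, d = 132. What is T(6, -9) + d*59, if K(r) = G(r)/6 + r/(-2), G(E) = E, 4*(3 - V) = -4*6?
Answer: 7761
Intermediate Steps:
V = 9 (V = 3 - (-1)*6 = 3 - 1/4*(-24) = 3 + 6 = 9)
K(r) = -r/3 (K(r) = r/6 + r/(-2) = r*(1/6) + r*(-1/2) = r/6 - r/2 = -r/3)
T(Q, t) = -27 (T(Q, t) = (-1/3*9)**3 = (-3)**3 = -27)
T(6, -9) + d*59 = -27 + 132*59 = -27 + 7788 = 7761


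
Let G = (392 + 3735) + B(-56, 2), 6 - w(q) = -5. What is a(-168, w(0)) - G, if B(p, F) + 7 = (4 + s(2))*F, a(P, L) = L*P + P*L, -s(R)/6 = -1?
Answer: -7836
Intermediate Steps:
w(q) = 11 (w(q) = 6 - 1*(-5) = 6 + 5 = 11)
s(R) = 6 (s(R) = -6*(-1) = 6)
a(P, L) = 2*L*P (a(P, L) = L*P + L*P = 2*L*P)
B(p, F) = -7 + 10*F (B(p, F) = -7 + (4 + 6)*F = -7 + 10*F)
G = 4140 (G = (392 + 3735) + (-7 + 10*2) = 4127 + (-7 + 20) = 4127 + 13 = 4140)
a(-168, w(0)) - G = 2*11*(-168) - 1*4140 = -3696 - 4140 = -7836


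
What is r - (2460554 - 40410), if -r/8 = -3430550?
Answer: 25024256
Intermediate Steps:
r = 27444400 (r = -8*(-3430550) = 27444400)
r - (2460554 - 40410) = 27444400 - (2460554 - 40410) = 27444400 - 1*2420144 = 27444400 - 2420144 = 25024256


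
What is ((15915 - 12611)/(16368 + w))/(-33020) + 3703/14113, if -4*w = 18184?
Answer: 180683185746/688648139465 ≈ 0.26237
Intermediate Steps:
w = -4546 (w = -¼*18184 = -4546)
((15915 - 12611)/(16368 + w))/(-33020) + 3703/14113 = ((15915 - 12611)/(16368 - 4546))/(-33020) + 3703/14113 = (3304/11822)*(-1/33020) + 3703*(1/14113) = (3304*(1/11822))*(-1/33020) + 3703/14113 = (1652/5911)*(-1/33020) + 3703/14113 = -413/48795305 + 3703/14113 = 180683185746/688648139465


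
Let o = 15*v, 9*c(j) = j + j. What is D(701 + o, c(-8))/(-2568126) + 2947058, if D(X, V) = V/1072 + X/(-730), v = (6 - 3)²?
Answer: 1665770579673976679/565231691970 ≈ 2.9471e+6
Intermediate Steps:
c(j) = 2*j/9 (c(j) = (j + j)/9 = (2*j)/9 = 2*j/9)
v = 9 (v = 3² = 9)
o = 135 (o = 15*9 = 135)
D(X, V) = -X/730 + V/1072 (D(X, V) = V*(1/1072) + X*(-1/730) = V/1072 - X/730 = -X/730 + V/1072)
D(701 + o, c(-8))/(-2568126) + 2947058 = (-(701 + 135)/730 + ((2/9)*(-8))/1072)/(-2568126) + 2947058 = (-1/730*836 + (1/1072)*(-16/9))*(-1/2568126) + 2947058 = (-418/365 - 1/603)*(-1/2568126) + 2947058 = -252419/220095*(-1/2568126) + 2947058 = 252419/565231691970 + 2947058 = 1665770579673976679/565231691970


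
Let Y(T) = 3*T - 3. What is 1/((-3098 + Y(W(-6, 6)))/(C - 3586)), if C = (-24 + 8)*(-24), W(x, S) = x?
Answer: 3202/3119 ≈ 1.0266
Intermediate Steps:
Y(T) = -3 + 3*T
C = 384 (C = -16*(-24) = 384)
1/((-3098 + Y(W(-6, 6)))/(C - 3586)) = 1/((-3098 + (-3 + 3*(-6)))/(384 - 3586)) = 1/((-3098 + (-3 - 18))/(-3202)) = 1/((-3098 - 21)*(-1/3202)) = 1/(-3119*(-1/3202)) = 1/(3119/3202) = 3202/3119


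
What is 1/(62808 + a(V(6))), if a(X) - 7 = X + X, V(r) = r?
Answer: 1/62827 ≈ 1.5917e-5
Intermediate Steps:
a(X) = 7 + 2*X (a(X) = 7 + (X + X) = 7 + 2*X)
1/(62808 + a(V(6))) = 1/(62808 + (7 + 2*6)) = 1/(62808 + (7 + 12)) = 1/(62808 + 19) = 1/62827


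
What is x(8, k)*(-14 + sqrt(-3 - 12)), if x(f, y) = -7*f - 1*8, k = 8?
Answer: 896 - 64*I*sqrt(15) ≈ 896.0 - 247.87*I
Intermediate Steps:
x(f, y) = -8 - 7*f (x(f, y) = -7*f - 8 = -8 - 7*f)
x(8, k)*(-14 + sqrt(-3 - 12)) = (-8 - 7*8)*(-14 + sqrt(-3 - 12)) = (-8 - 56)*(-14 + sqrt(-15)) = -64*(-14 + I*sqrt(15)) = 896 - 64*I*sqrt(15)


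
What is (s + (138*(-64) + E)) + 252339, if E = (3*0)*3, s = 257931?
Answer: 501438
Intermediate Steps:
E = 0 (E = 0*3 = 0)
(s + (138*(-64) + E)) + 252339 = (257931 + (138*(-64) + 0)) + 252339 = (257931 + (-8832 + 0)) + 252339 = (257931 - 8832) + 252339 = 249099 + 252339 = 501438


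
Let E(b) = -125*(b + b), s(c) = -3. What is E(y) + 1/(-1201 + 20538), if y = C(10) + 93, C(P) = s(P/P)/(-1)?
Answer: -464087999/19337 ≈ -24000.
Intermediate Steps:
C(P) = 3 (C(P) = -3/(-1) = -3*(-1) = 3)
y = 96 (y = 3 + 93 = 96)
E(b) = -250*b
E(y) + 1/(-1201 + 20538) = -250*96 + 1/(-1201 + 20538) = -24000 + 1/19337 = -464087999/19337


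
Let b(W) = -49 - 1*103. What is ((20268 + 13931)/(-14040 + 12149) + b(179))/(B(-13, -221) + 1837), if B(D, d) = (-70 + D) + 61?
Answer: -321631/3432165 ≈ -0.093711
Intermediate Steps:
b(W) = -152 (b(W) = -49 - 103 = -152)
B(D, d) = -9 + D
((20268 + 13931)/(-14040 + 12149) + b(179))/(B(-13, -221) + 1837) = ((20268 + 13931)/(-14040 + 12149) - 152)/((-9 - 13) + 1837) = (34199/(-1891) - 152)/(-22 + 1837) = (34199*(-1/1891) - 152)/1815 = (-34199/1891 - 152)*(1/1815) = -321631/1891*1/1815 = -321631/3432165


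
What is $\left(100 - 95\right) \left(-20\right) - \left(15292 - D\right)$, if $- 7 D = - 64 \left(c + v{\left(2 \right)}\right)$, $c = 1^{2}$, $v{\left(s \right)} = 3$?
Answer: $- \frac{107488}{7} \approx -15355.0$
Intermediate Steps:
$c = 1$
$D = \frac{256}{7}$ ($D = - \frac{\left(-64\right) \left(1 + 3\right)}{7} = - \frac{\left(-64\right) 4}{7} = \left(- \frac{1}{7}\right) \left(-256\right) = \frac{256}{7} \approx 36.571$)
$\left(100 - 95\right) \left(-20\right) - \left(15292 - D\right) = \left(100 - 95\right) \left(-20\right) - \left(15292 - \frac{256}{7}\right) = 5 \left(-20\right) - \left(15292 - \frac{256}{7}\right) = -100 - \frac{106788}{7} = - \frac{107488}{7}$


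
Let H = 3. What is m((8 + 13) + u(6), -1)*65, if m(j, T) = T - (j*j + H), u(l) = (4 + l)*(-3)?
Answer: -5525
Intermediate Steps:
u(l) = -12 - 3*l
m(j, T) = -3 + T - j² (m(j, T) = T - (j*j + 3) = T - (j² + 3) = T - (3 + j²) = T + (-3 - j²) = -3 + T - j²)
m((8 + 13) + u(6), -1)*65 = (-3 - 1 - ((8 + 13) + (-12 - 3*6))²)*65 = (-3 - 1 - (21 + (-12 - 18))²)*65 = (-3 - 1 - (21 - 30)²)*65 = (-3 - 1 - 1*(-9)²)*65 = (-3 - 1 - 1*81)*65 = (-3 - 1 - 81)*65 = -85*65 = -5525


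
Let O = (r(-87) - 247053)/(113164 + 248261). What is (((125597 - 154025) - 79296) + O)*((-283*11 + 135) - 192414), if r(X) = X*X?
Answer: 2535822528421376/120475 ≈ 2.1049e+10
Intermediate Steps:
r(X) = X²
O = -79828/120475 (O = ((-87)² - 247053)/(113164 + 248261) = (7569 - 247053)/361425 = -239484*1/361425 = -79828/120475 ≈ -0.66261)
(((125597 - 154025) - 79296) + O)*((-283*11 + 135) - 192414) = (((125597 - 154025) - 79296) - 79828/120475)*((-283*11 + 135) - 192414) = ((-28428 - 79296) - 79828/120475)*((-3113 + 135) - 192414) = (-107724 - 79828/120475)*(-2978 - 192414) = -12978128728/120475*(-195392) = 2535822528421376/120475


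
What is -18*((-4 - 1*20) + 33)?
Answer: -162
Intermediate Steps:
-18*((-4 - 1*20) + 33) = -18*((-4 - 20) + 33) = -18*(-24 + 33) = -18*9 = -162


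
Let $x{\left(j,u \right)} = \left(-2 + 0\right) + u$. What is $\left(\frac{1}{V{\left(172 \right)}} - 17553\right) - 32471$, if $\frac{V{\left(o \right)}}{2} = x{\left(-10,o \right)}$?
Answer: $- \frac{17008159}{340} \approx -50024.0$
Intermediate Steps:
$x{\left(j,u \right)} = -2 + u$
$V{\left(o \right)} = -4 + 2 o$ ($V{\left(o \right)} = 2 \left(-2 + o\right) = -4 + 2 o$)
$\left(\frac{1}{V{\left(172 \right)}} - 17553\right) - 32471 = \left(\frac{1}{-4 + 2 \cdot 172} - 17553\right) - 32471 = \left(\frac{1}{-4 + 344} - 17553\right) - 32471 = \left(\frac{1}{340} - 17553\right) - 32471 = - \frac{5968019}{340} - 32471 = - \frac{17008159}{340}$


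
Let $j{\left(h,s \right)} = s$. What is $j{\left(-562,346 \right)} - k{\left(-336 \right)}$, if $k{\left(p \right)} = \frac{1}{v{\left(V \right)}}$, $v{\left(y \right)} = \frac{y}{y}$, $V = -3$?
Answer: $345$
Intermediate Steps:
$v{\left(y \right)} = 1$
$k{\left(p \right)} = 1$ ($k{\left(p \right)} = 1^{-1} = 1$)
$j{\left(-562,346 \right)} - k{\left(-336 \right)} = 346 - 1 = 345$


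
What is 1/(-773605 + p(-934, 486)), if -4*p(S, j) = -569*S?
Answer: -2/1812933 ≈ -1.1032e-6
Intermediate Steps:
p(S, j) = 569*S/4 (p(S, j) = -(-569)*S/4 = 569*S/4)
1/(-773605 + p(-934, 486)) = 1/(-773605 + (569/4)*(-934)) = 1/(-773605 - 265723/2) = 1/(-1812933/2) = -2/1812933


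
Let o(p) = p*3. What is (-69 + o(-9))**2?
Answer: 9216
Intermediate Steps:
o(p) = 3*p
(-69 + o(-9))**2 = (-69 + 3*(-9))**2 = (-69 - 27)**2 = (-96)**2 = 9216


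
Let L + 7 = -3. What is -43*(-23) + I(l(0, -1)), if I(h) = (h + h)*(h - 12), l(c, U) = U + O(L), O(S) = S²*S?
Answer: 2029015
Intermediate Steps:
L = -10 (L = -7 - 3 = -10)
O(S) = S³
l(c, U) = -1000 + U (l(c, U) = U + (-10)³ = U - 1000 = -1000 + U)
I(h) = 2*h*(-12 + h) (I(h) = (2*h)*(-12 + h) = 2*h*(-12 + h))
-43*(-23) + I(l(0, -1)) = -43*(-23) + 2*(-1000 - 1)*(-12 + (-1000 - 1)) = 989 + 2*(-1001)*(-12 - 1001) = 989 + 2*(-1001)*(-1013) = 989 + 2028026 = 2029015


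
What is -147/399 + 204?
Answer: 3869/19 ≈ 203.63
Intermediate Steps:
-147/399 + 204 = -147*1/399 + 204 = -7/19 + 204 = 3869/19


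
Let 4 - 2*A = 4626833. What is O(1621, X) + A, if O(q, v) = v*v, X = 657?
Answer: -3763531/2 ≈ -1.8818e+6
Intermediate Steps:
A = -4626829/2 (A = 2 - ½*4626833 = 2 - 4626833/2 = -4626829/2 ≈ -2.3134e+6)
O(q, v) = v²
O(1621, X) + A = 657² - 4626829/2 = 431649 - 4626829/2 = -3763531/2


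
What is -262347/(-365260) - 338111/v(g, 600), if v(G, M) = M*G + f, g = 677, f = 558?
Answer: -8393341417/74286213540 ≈ -0.11299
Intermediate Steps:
v(G, M) = 558 + G*M (v(G, M) = M*G + 558 = G*M + 558 = 558 + G*M)
-262347/(-365260) - 338111/v(g, 600) = -262347/(-365260) - 338111/(558 + 677*600) = -262347*(-1/365260) - 338111/(558 + 406200) = 262347/365260 - 338111/406758 = -8393341417/74286213540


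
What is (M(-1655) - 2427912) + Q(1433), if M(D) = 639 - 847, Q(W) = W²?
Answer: -374631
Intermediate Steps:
M(D) = -208
(M(-1655) - 2427912) + Q(1433) = (-208 - 2427912) + 1433² = -2428120 + 2053489 = -374631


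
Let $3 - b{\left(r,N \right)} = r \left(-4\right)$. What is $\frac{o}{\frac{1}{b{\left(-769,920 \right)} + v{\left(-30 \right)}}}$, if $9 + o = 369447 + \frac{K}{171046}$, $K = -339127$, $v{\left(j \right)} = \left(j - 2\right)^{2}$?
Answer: $- \frac{129477443140029}{171046} \approx -7.5697 \cdot 10^{8}$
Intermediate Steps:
$v{\left(j \right)} = \left(-2 + j\right)^{2}$
$b{\left(r,N \right)} = 3 + 4 r$ ($b{\left(r,N \right)} = 3 - r \left(-4\right) = 3 - - 4 r = 3 + 4 r$)
$o = \frac{63190553021}{171046}$ ($o = -9 + \left(369447 - \frac{339127}{171046}\right) = -9 + \frac{63192092435}{171046} = \frac{63190553021}{171046} \approx 3.6944 \cdot 10^{5}$)
$\frac{o}{\frac{1}{b{\left(-769,920 \right)} + v{\left(-30 \right)}}} = \frac{63190553021}{171046 \frac{1}{\left(3 + 4 \left(-769\right)\right) + \left(-2 - 30\right)^{2}}} = \frac{63190553021}{171046 \frac{1}{\left(3 - 3076\right) + \left(-32\right)^{2}}} = \frac{63190553021}{171046 \frac{1}{-3073 + 1024}} = \frac{63190553021}{171046 \frac{1}{-2049}} = \frac{63190553021}{171046 \left(- \frac{1}{2049}\right)} = \frac{63190553021}{171046} \left(-2049\right) = - \frac{129477443140029}{171046}$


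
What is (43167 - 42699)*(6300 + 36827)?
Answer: 20183436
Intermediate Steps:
(43167 - 42699)*(6300 + 36827) = 468*43127 = 20183436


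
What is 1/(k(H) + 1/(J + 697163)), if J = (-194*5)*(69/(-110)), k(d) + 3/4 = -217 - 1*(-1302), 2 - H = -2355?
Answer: 15350972/16644291413 ≈ 0.00092230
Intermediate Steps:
H = 2357 (H = 2 - 1*(-2355) = 2 + 2355 = 2357)
k(d) = 4337/4 (k(d) = -3/4 + (-217 - 1*(-1302)) = -3/4 + (-217 + 1302) = -3/4 + 1085 = 4337/4)
J = 6693/11 (J = -66930*(-1)/110 = -970*(-69/110) = 6693/11 ≈ 608.45)
1/(k(H) + 1/(J + 697163)) = 1/(4337/4 + 1/(6693/11 + 697163)) = 1/(4337/4 + 1/(7675486/11)) = 1/(4337/4 + 11/7675486) = 1/(16644291413/15350972) = 15350972/16644291413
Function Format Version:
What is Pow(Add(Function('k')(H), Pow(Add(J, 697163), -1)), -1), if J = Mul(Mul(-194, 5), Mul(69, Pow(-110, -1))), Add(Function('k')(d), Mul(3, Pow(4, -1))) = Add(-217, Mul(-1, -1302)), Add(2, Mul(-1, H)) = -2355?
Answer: Rational(15350972, 16644291413) ≈ 0.00092230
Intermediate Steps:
H = 2357 (H = Add(2, Mul(-1, -2355)) = Add(2, 2355) = 2357)
Function('k')(d) = Rational(4337, 4) (Function('k')(d) = Add(Rational(-3, 4), Add(-217, Mul(-1, -1302))) = Add(Rational(-3, 4), Add(-217, 1302)) = Add(Rational(-3, 4), 1085) = Rational(4337, 4))
J = Rational(6693, 11) (J = Mul(-970, Mul(69, Rational(-1, 110))) = Mul(-970, Rational(-69, 110)) = Rational(6693, 11) ≈ 608.45)
Pow(Add(Function('k')(H), Pow(Add(J, 697163), -1)), -1) = Pow(Add(Rational(4337, 4), Pow(Add(Rational(6693, 11), 697163), -1)), -1) = Pow(Add(Rational(4337, 4), Pow(Rational(7675486, 11), -1)), -1) = Pow(Add(Rational(4337, 4), Rational(11, 7675486)), -1) = Pow(Rational(16644291413, 15350972), -1) = Rational(15350972, 16644291413)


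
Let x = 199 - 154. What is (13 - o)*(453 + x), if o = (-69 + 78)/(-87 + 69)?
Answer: 6723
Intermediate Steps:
x = 45
o = -1/2 (o = 9/(-18) = 9*(-1/18) = -1/2 ≈ -0.50000)
(13 - o)*(453 + x) = (13 - 1*(-1/2))*(453 + 45) = (13 + 1/2)*498 = (27/2)*498 = 6723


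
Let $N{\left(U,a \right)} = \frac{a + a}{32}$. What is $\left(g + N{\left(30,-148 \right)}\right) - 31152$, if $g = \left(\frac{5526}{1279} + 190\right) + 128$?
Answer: $- \frac{157771963}{5116} \approx -30839.0$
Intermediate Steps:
$N{\left(U,a \right)} = \frac{a}{16}$ ($N{\left(U,a \right)} = 2 a \frac{1}{32} = \frac{a}{16}$)
$g = \frac{412248}{1279}$ ($g = \left(5526 \cdot \frac{1}{1279} + 190\right) + 128 = \left(\frac{5526}{1279} + 190\right) + 128 = \frac{248536}{1279} + 128 = \frac{412248}{1279} \approx 322.32$)
$\left(g + N{\left(30,-148 \right)}\right) - 31152 = \left(\frac{412248}{1279} + \frac{1}{16} \left(-148\right)\right) - 31152 = \left(\frac{412248}{1279} - \frac{37}{4}\right) - 31152 = \frac{1601669}{5116} - 31152 = - \frac{157771963}{5116}$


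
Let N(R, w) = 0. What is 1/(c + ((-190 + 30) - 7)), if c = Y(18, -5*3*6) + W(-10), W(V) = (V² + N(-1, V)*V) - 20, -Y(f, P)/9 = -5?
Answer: -1/42 ≈ -0.023810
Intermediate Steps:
Y(f, P) = 45 (Y(f, P) = -9*(-5) = 45)
W(V) = -20 + V² (W(V) = (V² + 0*V) - 20 = (V² + 0) - 20 = V² - 20 = -20 + V²)
c = 125 (c = 45 + (-20 + (-10)²) = 45 + (-20 + 100) = 45 + 80 = 125)
1/(c + ((-190 + 30) - 7)) = 1/(125 + ((-190 + 30) - 7)) = 1/(125 + (-160 - 7)) = 1/(125 - 167) = 1/(-42) = -1/42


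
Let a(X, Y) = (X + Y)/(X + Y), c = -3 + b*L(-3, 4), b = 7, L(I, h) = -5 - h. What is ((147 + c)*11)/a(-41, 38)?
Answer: 891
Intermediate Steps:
c = -66 (c = -3 + 7*(-5 - 1*4) = -3 + 7*(-5 - 4) = -3 + 7*(-9) = -3 - 63 = -66)
a(X, Y) = 1
((147 + c)*11)/a(-41, 38) = ((147 - 66)*11)/1 = (81*11)*1 = 891*1 = 891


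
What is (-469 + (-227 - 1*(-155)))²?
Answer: 292681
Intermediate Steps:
(-469 + (-227 - 1*(-155)))² = (-469 + (-227 + 155))² = (-469 - 72)² = (-541)² = 292681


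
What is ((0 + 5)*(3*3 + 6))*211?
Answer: 15825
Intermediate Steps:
((0 + 5)*(3*3 + 6))*211 = (5*(9 + 6))*211 = (5*15)*211 = 75*211 = 15825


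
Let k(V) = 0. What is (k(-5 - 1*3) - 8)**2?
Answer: 64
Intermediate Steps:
(k(-5 - 1*3) - 8)**2 = (0 - 8)**2 = (-8)**2 = 64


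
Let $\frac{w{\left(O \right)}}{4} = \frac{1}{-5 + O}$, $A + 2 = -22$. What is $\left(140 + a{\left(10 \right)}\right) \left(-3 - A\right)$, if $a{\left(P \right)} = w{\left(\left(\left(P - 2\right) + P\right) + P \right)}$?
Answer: $\frac{67704}{23} \approx 2943.7$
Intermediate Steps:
$A = -24$ ($A = -2 - 22 = -24$)
$w{\left(O \right)} = \frac{4}{-5 + O}$
$a{\left(P \right)} = \frac{4}{-7 + 3 P}$ ($a{\left(P \right)} = \frac{4}{-5 + \left(\left(\left(P - 2\right) + P\right) + P\right)} = \frac{4}{-5 + \left(\left(\left(-2 + P\right) + P\right) + P\right)} = \frac{4}{-5 + \left(\left(-2 + 2 P\right) + P\right)} = \frac{4}{-5 + \left(-2 + 3 P\right)} = \frac{4}{-7 + 3 P}$)
$\left(140 + a{\left(10 \right)}\right) \left(-3 - A\right) = \left(140 + \frac{4}{-7 + 3 \cdot 10}\right) \left(-3 - -24\right) = \left(140 + \frac{4}{-7 + 30}\right) \left(-3 + 24\right) = \left(140 + \frac{4}{23}\right) 21 = \frac{3224}{23} \cdot 21 = \frac{67704}{23}$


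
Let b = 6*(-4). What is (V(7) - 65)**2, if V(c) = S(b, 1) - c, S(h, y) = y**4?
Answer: 5041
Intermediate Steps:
b = -24
V(c) = 1 - c (V(c) = 1**4 - c = 1 - c)
(V(7) - 65)**2 = ((1 - 1*7) - 65)**2 = ((1 - 7) - 65)**2 = (-6 - 65)**2 = (-71)**2 = 5041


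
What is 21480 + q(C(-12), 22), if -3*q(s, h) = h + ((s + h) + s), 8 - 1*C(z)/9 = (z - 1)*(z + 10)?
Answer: 64720/3 ≈ 21573.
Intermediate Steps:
C(z) = 72 - 9*(-1 + z)*(10 + z) (C(z) = 72 - 9*(z - 1)*(z + 10) = 72 - 9*(-1 + z)*(10 + z))
q(s, h) = -2*h/3 - 2*s/3 (q(s, h) = -(h + ((s + h) + s))/3 = -(h + ((h + s) + s))/3 = -(h + (h + 2*s))/3 = -(2*h + 2*s)/3 = -2*h/3 - 2*s/3)
21480 + q(C(-12), 22) = 21480 + (-2/3*22 - 2*(162 - 81*(-12) - 9*(-12)**2)/3) = 21480 + (-44/3 - 2*(162 + 972 - 9*144)/3) = 21480 + (-44/3 - 2*(162 + 972 - 1296)/3) = 21480 + (-44/3 - 2/3*(-162)) = 21480 + (-44/3 + 108) = 21480 + 280/3 = 64720/3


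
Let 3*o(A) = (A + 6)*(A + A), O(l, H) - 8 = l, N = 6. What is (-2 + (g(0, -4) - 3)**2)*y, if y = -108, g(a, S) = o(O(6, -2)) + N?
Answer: -3884916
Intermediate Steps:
O(l, H) = 8 + l
o(A) = 2*A*(6 + A)/3 (o(A) = ((A + 6)*(A + A))/3 = ((6 + A)*(2*A))/3 = (2*A*(6 + A))/3 = 2*A*(6 + A)/3)
g(a, S) = 578/3 (g(a, S) = 2*(8 + 6)*(6 + (8 + 6))/3 + 6 = (2/3)*14*(6 + 14) + 6 = (2/3)*14*20 + 6 = 560/3 + 6 = 578/3)
(-2 + (g(0, -4) - 3)**2)*y = (-2 + (578/3 - 3)**2)*(-108) = (-2 + (569/3)**2)*(-108) = (-2 + 323761/9)*(-108) = (323743/9)*(-108) = -3884916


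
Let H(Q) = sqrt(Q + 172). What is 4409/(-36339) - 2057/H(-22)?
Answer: -4409/36339 - 2057*sqrt(6)/30 ≈ -168.07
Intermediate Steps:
H(Q) = sqrt(172 + Q)
4409/(-36339) - 2057/H(-22) = 4409/(-36339) - 2057/sqrt(172 - 22) = 4409*(-1/36339) - 2057*sqrt(6)/30 = -4409/36339 - 2057*sqrt(6)/30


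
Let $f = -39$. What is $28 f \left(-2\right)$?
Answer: $2184$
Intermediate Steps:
$28 f \left(-2\right) = 28 \left(-39\right) \left(-2\right) = \left(-1092\right) \left(-2\right) = 2184$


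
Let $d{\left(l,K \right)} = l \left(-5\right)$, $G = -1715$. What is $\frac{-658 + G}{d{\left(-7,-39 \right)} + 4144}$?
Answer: $- \frac{113}{199} \approx -0.56784$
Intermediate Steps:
$d{\left(l,K \right)} = - 5 l$
$\frac{-658 + G}{d{\left(-7,-39 \right)} + 4144} = \frac{-658 - 1715}{\left(-5\right) \left(-7\right) + 4144} = - \frac{2373}{35 + 4144} = - \frac{2373}{4179} = \left(-2373\right) \frac{1}{4179} = - \frac{113}{199}$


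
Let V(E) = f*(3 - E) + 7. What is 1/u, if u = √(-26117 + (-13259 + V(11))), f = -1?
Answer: -I*√39361/39361 ≈ -0.0050404*I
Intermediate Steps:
V(E) = 4 + E (V(E) = -(3 - E) + 7 = (-3 + E) + 7 = 4 + E)
u = I*√39361 (u = √(-26117 + (-13259 + (4 + 11))) = √(-26117 + (-13259 + 15)) = √(-26117 - 13244) = √(-39361) = I*√39361 ≈ 198.4*I)
1/u = 1/(I*√39361) = -I*√39361/39361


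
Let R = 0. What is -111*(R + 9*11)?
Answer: -10989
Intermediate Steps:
-111*(R + 9*11) = -111*(0 + 9*11) = -111*(0 + 99) = -111*99 = -10989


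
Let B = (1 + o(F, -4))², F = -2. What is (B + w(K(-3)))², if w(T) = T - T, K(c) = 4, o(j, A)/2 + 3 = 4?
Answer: 81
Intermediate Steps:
o(j, A) = 2 (o(j, A) = -6 + 2*4 = -6 + 8 = 2)
B = 9 (B = (1 + 2)² = 3² = 9)
w(T) = 0
(B + w(K(-3)))² = (9 + 0)² = 9² = 81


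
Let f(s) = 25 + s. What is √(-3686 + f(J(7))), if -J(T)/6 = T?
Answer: 23*I*√7 ≈ 60.852*I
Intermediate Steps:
J(T) = -6*T
√(-3686 + f(J(7))) = √(-3686 + (25 - 6*7)) = √(-3686 + (25 - 42)) = √(-3686 - 17) = √(-3703) = 23*I*√7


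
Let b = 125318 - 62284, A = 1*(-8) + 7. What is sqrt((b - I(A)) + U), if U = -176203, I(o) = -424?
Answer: I*sqrt(112745) ≈ 335.78*I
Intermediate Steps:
A = -1 (A = -8 + 7 = -1)
b = 63034
sqrt((b - I(A)) + U) = sqrt((63034 - 1*(-424)) - 176203) = sqrt((63034 + 424) - 176203) = sqrt(63458 - 176203) = sqrt(-112745) = I*sqrt(112745)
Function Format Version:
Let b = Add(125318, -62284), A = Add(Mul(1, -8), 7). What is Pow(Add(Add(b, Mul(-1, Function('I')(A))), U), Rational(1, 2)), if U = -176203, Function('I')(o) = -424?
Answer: Mul(I, Pow(112745, Rational(1, 2))) ≈ Mul(335.78, I)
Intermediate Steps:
A = -1 (A = Add(-8, 7) = -1)
b = 63034
Pow(Add(Add(b, Mul(-1, Function('I')(A))), U), Rational(1, 2)) = Pow(Add(Add(63034, Mul(-1, -424)), -176203), Rational(1, 2)) = Pow(Add(Add(63034, 424), -176203), Rational(1, 2)) = Pow(Add(63458, -176203), Rational(1, 2)) = Pow(-112745, Rational(1, 2)) = Mul(I, Pow(112745, Rational(1, 2)))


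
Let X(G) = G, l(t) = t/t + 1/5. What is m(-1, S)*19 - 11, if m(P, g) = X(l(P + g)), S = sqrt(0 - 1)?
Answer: 59/5 ≈ 11.800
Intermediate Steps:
l(t) = 6/5 (l(t) = 1 + 1*(1/5) = 1 + 1/5 = 6/5)
S = I (S = sqrt(-1) = I ≈ 1.0*I)
m(P, g) = 6/5
m(-1, S)*19 - 11 = (6/5)*19 - 11 = 114/5 - 11 = 59/5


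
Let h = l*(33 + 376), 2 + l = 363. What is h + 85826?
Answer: 233475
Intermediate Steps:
l = 361 (l = -2 + 363 = 361)
h = 147649 (h = 361*(33 + 376) = 361*409 = 147649)
h + 85826 = 147649 + 85826 = 233475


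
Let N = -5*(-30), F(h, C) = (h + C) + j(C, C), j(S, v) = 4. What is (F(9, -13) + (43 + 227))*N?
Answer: 40500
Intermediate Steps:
F(h, C) = 4 + C + h (F(h, C) = (h + C) + 4 = (C + h) + 4 = 4 + C + h)
N = 150
(F(9, -13) + (43 + 227))*N = ((4 - 13 + 9) + (43 + 227))*150 = (0 + 270)*150 = 270*150 = 40500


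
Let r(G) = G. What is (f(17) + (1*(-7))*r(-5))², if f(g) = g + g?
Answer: 4761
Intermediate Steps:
f(g) = 2*g
(f(17) + (1*(-7))*r(-5))² = (2*17 + (1*(-7))*(-5))² = (34 - 7*(-5))² = (34 + 35)² = 69² = 4761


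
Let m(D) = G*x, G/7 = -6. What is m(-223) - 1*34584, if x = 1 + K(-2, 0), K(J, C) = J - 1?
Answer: -34500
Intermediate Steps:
G = -42 (G = 7*(-6) = -42)
K(J, C) = -1 + J
x = -2 (x = 1 + (-1 - 2) = 1 - 3 = -2)
m(D) = 84 (m(D) = -42*(-2) = 84)
m(-223) - 1*34584 = 84 - 1*34584 = 84 - 34584 = -34500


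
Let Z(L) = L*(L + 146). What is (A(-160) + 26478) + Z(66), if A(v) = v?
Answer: 40310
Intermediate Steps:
Z(L) = L*(146 + L)
(A(-160) + 26478) + Z(66) = (-160 + 26478) + 66*(146 + 66) = 26318 + 66*212 = 26318 + 13992 = 40310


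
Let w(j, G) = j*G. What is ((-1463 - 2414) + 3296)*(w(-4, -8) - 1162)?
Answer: 656530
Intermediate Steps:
w(j, G) = G*j
((-1463 - 2414) + 3296)*(w(-4, -8) - 1162) = ((-1463 - 2414) + 3296)*(-8*(-4) - 1162) = (-3877 + 3296)*(32 - 1162) = -581*(-1130) = 656530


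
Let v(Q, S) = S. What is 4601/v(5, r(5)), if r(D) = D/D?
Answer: 4601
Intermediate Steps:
r(D) = 1
4601/v(5, r(5)) = 4601/1 = 4601*1 = 4601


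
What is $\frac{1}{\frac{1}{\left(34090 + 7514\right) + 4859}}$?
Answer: $46463$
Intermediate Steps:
$\frac{1}{\frac{1}{\left(34090 + 7514\right) + 4859}} = \frac{1}{\frac{1}{41604 + 4859}} = \frac{1}{\frac{1}{46463}} = 46463$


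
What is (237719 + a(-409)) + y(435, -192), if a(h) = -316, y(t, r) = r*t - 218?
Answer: 153665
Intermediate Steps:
y(t, r) = -218 + r*t
(237719 + a(-409)) + y(435, -192) = (237719 - 316) + (-218 - 192*435) = 237403 + (-218 - 83520) = 237403 - 83738 = 153665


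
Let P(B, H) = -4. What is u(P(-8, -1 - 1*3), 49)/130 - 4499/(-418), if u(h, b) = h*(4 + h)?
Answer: 409/38 ≈ 10.763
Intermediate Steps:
u(P(-8, -1 - 1*3), 49)/130 - 4499/(-418) = -4*(4 - 4)/130 - 4499/(-418) = -4*0*(1/130) - 4499*(-1/418) = 0*(1/130) + 409/38 = 0 + 409/38 = 409/38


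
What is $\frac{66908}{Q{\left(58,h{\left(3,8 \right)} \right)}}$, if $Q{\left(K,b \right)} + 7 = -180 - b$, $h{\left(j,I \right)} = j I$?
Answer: $- \frac{66908}{211} \approx -317.1$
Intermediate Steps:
$h{\left(j,I \right)} = I j$
$Q{\left(K,b \right)} = -187 - b$ ($Q{\left(K,b \right)} = -7 - \left(180 + b\right) = -187 - b$)
$\frac{66908}{Q{\left(58,h{\left(3,8 \right)} \right)}} = \frac{66908}{-187 - 8 \cdot 3} = \frac{66908}{-187 - 24} = \frac{66908}{-211} = 66908 \left(- \frac{1}{211}\right) = - \frac{66908}{211}$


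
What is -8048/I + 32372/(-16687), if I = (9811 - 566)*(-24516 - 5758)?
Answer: -4530121193692/2335204895155 ≈ -1.9399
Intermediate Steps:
I = -279883130 (I = 9245*(-30274) = -279883130)
-8048/I + 32372/(-16687) = -8048/(-279883130) + 32372/(-16687) = -8048*(-1/279883130) + 32372*(-1/16687) = 4024/139941565 - 32372/16687 = -4530121193692/2335204895155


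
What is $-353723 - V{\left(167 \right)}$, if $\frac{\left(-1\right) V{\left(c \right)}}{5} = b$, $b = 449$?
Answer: $-351478$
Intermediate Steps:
$V{\left(c \right)} = -2245$ ($V{\left(c \right)} = \left(-5\right) 449 = -2245$)
$-353723 - V{\left(167 \right)} = -353723 - -2245 = -353723 + 2245 = -351478$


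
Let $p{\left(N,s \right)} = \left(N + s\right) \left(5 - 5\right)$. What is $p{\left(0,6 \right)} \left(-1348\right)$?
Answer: $0$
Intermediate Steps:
$p{\left(N,s \right)} = 0$ ($p{\left(N,s \right)} = \left(N + s\right) 0 = 0$)
$p{\left(0,6 \right)} \left(-1348\right) = 0 \left(-1348\right) = 0$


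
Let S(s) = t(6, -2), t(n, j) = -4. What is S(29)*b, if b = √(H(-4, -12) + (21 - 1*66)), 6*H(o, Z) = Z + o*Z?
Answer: -4*I*√39 ≈ -24.98*I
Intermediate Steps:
S(s) = -4
H(o, Z) = Z/6 + Z*o/6 (H(o, Z) = (Z + o*Z)/6 = (Z + Z*o)/6 = Z/6 + Z*o/6)
b = I*√39 (b = √((⅙)*(-12)*(1 - 4) + (21 - 1*66)) = √((⅙)*(-12)*(-3) + (21 - 66)) = √(6 - 45) = √(-39) = I*√39 ≈ 6.245*I)
S(29)*b = -4*I*√39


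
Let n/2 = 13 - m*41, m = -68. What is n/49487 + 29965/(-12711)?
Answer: -1411670933/629029257 ≈ -2.2442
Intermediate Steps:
n = 5602 (n = 2*(13 - 1*(-68)*41) = 2*(13 + 68*41) = 2*(13 + 2788) = 2*2801 = 5602)
n/49487 + 29965/(-12711) = 5602/49487 + 29965/(-12711) = 5602*(1/49487) + 29965*(-1/12711) = 5602/49487 - 29965/12711 = -1411670933/629029257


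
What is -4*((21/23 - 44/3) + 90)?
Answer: -21044/69 ≈ -304.99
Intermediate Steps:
-4*((21/23 - 44/3) + 90) = -4*(-949/69 + 90) = -4*5261/69 = -21044/69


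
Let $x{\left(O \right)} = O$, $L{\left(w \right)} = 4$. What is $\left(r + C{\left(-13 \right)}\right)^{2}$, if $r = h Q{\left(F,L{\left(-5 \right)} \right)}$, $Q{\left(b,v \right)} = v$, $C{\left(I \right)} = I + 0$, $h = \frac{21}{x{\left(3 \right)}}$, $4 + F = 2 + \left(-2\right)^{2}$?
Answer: $225$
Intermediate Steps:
$F = 2$ ($F = -4 + \left(2 + \left(-2\right)^{2}\right) = -4 + \left(2 + 4\right) = -4 + 6 = 2$)
$h = 7$ ($h = \frac{21}{3} = 21 \cdot \frac{1}{3} = 7$)
$C{\left(I \right)} = I$
$r = 28$ ($r = 7 \cdot 4 = 28$)
$\left(r + C{\left(-13 \right)}\right)^{2} = \left(28 - 13\right)^{2} = 15^{2} = 225$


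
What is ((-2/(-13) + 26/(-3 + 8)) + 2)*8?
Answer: 3824/65 ≈ 58.831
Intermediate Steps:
((-2/(-13) + 26/(-3 + 8)) + 2)*8 = ((-2*(-1/13) + 26/5) + 2)*8 = ((2/13 + 26*(⅕)) + 2)*8 = ((2/13 + 26/5) + 2)*8 = (348/65 + 2)*8 = (478/65)*8 = 3824/65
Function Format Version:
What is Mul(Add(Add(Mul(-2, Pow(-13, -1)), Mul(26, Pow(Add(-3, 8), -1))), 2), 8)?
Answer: Rational(3824, 65) ≈ 58.831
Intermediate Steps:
Mul(Add(Add(Mul(-2, Pow(-13, -1)), Mul(26, Pow(Add(-3, 8), -1))), 2), 8) = Mul(Add(Add(Mul(-2, Rational(-1, 13)), Mul(26, Pow(5, -1))), 2), 8) = Mul(Add(Add(Rational(2, 13), Mul(26, Rational(1, 5))), 2), 8) = Mul(Add(Add(Rational(2, 13), Rational(26, 5)), 2), 8) = Mul(Add(Rational(348, 65), 2), 8) = Mul(Rational(478, 65), 8) = Rational(3824, 65)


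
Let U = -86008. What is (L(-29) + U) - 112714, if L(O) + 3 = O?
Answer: -198754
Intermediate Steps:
L(O) = -3 + O
(L(-29) + U) - 112714 = ((-3 - 29) - 86008) - 112714 = (-32 - 86008) - 112714 = -86040 - 112714 = -198754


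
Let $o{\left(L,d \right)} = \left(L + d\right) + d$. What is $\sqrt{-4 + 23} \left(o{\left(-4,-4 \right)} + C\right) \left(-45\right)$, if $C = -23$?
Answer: $1575 \sqrt{19} \approx 6865.3$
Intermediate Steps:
$o{\left(L,d \right)} = L + 2 d$
$\sqrt{-4 + 23} \left(o{\left(-4,-4 \right)} + C\right) \left(-45\right) = \sqrt{-4 + 23} \left(\left(-4 + 2 \left(-4\right)\right) - 23\right) \left(-45\right) = \sqrt{19} \left(\left(-4 - 8\right) - 23\right) \left(-45\right) = \sqrt{19} \left(-12 - 23\right) \left(-45\right) = \sqrt{19} \left(-35\right) \left(-45\right) = - 35 \sqrt{19} \left(-45\right) = 1575 \sqrt{19}$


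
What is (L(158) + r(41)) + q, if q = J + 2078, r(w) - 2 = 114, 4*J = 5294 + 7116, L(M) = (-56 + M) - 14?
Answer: 10769/2 ≈ 5384.5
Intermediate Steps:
L(M) = -70 + M
J = 6205/2 (J = (5294 + 7116)/4 = (¼)*12410 = 6205/2 ≈ 3102.5)
r(w) = 116 (r(w) = 2 + 114 = 116)
q = 10361/2 (q = 6205/2 + 2078 = 10361/2 ≈ 5180.5)
(L(158) + r(41)) + q = ((-70 + 158) + 116) + 10361/2 = (88 + 116) + 10361/2 = 204 + 10361/2 = 10769/2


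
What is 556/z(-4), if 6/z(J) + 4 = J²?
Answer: 1112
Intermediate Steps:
z(J) = 6/(-4 + J²)
556/z(-4) = 556/((6/(-4 + (-4)²))) = 556/((6/(-4 + 16))) = 556/((6/12)) = 556/((6*(1/12))) = 556/(½) = 556*2 = 1112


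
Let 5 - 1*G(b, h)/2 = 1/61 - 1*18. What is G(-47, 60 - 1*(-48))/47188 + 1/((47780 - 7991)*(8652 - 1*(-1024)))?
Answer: 269884572781/277051367706588 ≈ 0.00097413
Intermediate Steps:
G(b, h) = 2804/61 (G(b, h) = 10 - 2*(1/61 - 1*18) = 10 - 2*(1/61 - 18) = 10 - 2*(-1097/61) = 10 + 2194/61 = 2804/61)
G(-47, 60 - 1*(-48))/47188 + 1/((47780 - 7991)*(8652 - 1*(-1024))) = (2804/61)/47188 + 1/((47780 - 7991)*(8652 - 1*(-1024))) = (2804/61)*(1/47188) + 1/(39789*(8652 + 1024)) = 701/719617 + (1/39789)/9676 = 701/719617 + (1/39789)*(1/9676) = 701/719617 + 1/384998364 = 269884572781/277051367706588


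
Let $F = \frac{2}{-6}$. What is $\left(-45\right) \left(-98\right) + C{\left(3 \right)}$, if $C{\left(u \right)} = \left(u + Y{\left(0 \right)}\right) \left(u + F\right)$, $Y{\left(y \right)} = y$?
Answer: $4418$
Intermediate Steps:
$F = - \frac{1}{3}$ ($F = 2 \left(- \frac{1}{6}\right) = - \frac{1}{3} \approx -0.33333$)
$C{\left(u \right)} = u \left(- \frac{1}{3} + u\right)$ ($C{\left(u \right)} = \left(u + 0\right) \left(u - \frac{1}{3}\right) = u \left(- \frac{1}{3} + u\right)$)
$\left(-45\right) \left(-98\right) + C{\left(3 \right)} = \left(-45\right) \left(-98\right) + 3 \left(- \frac{1}{3} + 3\right) = 4410 + 3 \cdot \frac{8}{3} = 4410 + 8 = 4418$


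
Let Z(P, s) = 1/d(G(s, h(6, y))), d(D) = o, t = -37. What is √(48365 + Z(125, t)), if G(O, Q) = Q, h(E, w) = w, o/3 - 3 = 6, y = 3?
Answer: 16*√15303/9 ≈ 219.92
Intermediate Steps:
o = 27 (o = 9 + 3*6 = 9 + 18 = 27)
d(D) = 27
Z(P, s) = 1/27
√(48365 + Z(125, t)) = √(48365 + 1/27) = √(1305856/27) = 16*√15303/9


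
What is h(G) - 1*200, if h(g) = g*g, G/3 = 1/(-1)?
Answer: -191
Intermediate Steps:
G = -3 (G = 3/(-1) = 3*(-1) = -3)
h(g) = g²
h(G) - 1*200 = (-3)² - 1*200 = 9 - 200 = -191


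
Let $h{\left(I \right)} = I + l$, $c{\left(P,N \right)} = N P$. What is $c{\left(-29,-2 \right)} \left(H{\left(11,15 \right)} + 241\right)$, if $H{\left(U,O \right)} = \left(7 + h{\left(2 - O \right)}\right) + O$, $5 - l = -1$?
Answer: $14848$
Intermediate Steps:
$l = 6$ ($l = 5 - -1 = 5 + 1 = 6$)
$h{\left(I \right)} = 6 + I$ ($h{\left(I \right)} = I + 6 = 6 + I$)
$H{\left(U,O \right)} = 15$ ($H{\left(U,O \right)} = \left(7 + \left(6 - \left(-2 + O\right)\right)\right) + O = \left(7 - \left(-8 + O\right)\right) + O = \left(15 - O\right) + O = 15$)
$c{\left(-29,-2 \right)} \left(H{\left(11,15 \right)} + 241\right) = \left(-2\right) \left(-29\right) \left(15 + 241\right) = 58 \cdot 256 = 14848$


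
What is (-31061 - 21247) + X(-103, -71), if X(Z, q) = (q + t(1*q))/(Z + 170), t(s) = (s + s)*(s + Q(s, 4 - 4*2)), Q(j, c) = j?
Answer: -3484543/67 ≈ -52008.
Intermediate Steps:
t(s) = 4*s² (t(s) = (s + s)*(s + s) = (2*s)*(2*s) = 4*s²)
X(Z, q) = (q + 4*q²)/(170 + Z) (X(Z, q) = (q + 4*(1*q)²)/(Z + 170) = (q + 4*q²)/(170 + Z))
(-31061 - 21247) + X(-103, -71) = (-31061 - 21247) - 71*(1 + 4*(-71))/(170 - 103) = -52308 - 71*(1 - 284)/67 = -52308 - 71*1/67*(-283) = -52308 + 20093/67 = -3484543/67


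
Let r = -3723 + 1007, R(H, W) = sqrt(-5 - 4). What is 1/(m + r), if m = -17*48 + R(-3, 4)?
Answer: -3532/12475033 - 3*I/12475033 ≈ -0.00028313 - 2.4048e-7*I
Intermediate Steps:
R(H, W) = 3*I (R(H, W) = sqrt(-9) = 3*I)
m = -816 + 3*I (m = -17*48 + 3*I = -816 + 3*I ≈ -816.0 + 3.0*I)
r = -2716
1/(m + r) = 1/((-816 + 3*I) - 2716) = 1/(-3532 + 3*I) = (-3532 - 3*I)/12475033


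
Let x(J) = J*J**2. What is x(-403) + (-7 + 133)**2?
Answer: -65434951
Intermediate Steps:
x(J) = J**3
x(-403) + (-7 + 133)**2 = (-403)**3 + (-7 + 133)**2 = -65450827 + 126**2 = -65450827 + 15876 = -65434951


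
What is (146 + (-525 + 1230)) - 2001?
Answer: -1150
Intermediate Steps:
(146 + (-525 + 1230)) - 2001 = (146 + 705) - 2001 = 851 - 2001 = -1150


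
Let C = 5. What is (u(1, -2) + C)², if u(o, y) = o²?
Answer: 36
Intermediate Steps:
(u(1, -2) + C)² = (1² + 5)² = (1 + 5)² = 6² = 36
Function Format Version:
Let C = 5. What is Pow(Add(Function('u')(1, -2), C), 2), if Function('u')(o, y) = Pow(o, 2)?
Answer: 36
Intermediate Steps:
Pow(Add(Function('u')(1, -2), C), 2) = Pow(Add(Pow(1, 2), 5), 2) = Pow(Add(1, 5), 2) = Pow(6, 2) = 36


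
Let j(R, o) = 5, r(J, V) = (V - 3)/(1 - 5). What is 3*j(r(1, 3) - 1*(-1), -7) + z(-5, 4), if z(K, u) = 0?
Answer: 15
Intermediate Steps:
r(J, V) = ¾ - V/4 (r(J, V) = (-3 + V)/(-4) = (-3 + V)*(-¼) = ¾ - V/4)
3*j(r(1, 3) - 1*(-1), -7) + z(-5, 4) = 3*5 + 0 = 15 + 0 = 15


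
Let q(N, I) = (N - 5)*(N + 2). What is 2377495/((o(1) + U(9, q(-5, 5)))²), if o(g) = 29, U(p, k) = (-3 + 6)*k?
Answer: 2377495/14161 ≈ 167.89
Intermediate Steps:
q(N, I) = (-5 + N)*(2 + N)
U(p, k) = 3*k
2377495/((o(1) + U(9, q(-5, 5)))²) = 2377495/((29 + 3*(-10 + (-5)² - 3*(-5)))²) = 2377495/((29 + 3*(-10 + 25 + 15))²) = 2377495/((29 + 3*30)²) = 2377495/((29 + 90)²) = 2377495/(119²) = 2377495/14161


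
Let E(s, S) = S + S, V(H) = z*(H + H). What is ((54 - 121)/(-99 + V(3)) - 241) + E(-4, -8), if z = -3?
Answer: -30002/117 ≈ -256.43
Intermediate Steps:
V(H) = -6*H (V(H) = -3*(H + H) = -6*H)
E(s, S) = 2*S
((54 - 121)/(-99 + V(3)) - 241) + E(-4, -8) = ((54 - 121)/(-99 - 6*3) - 241) + 2*(-8) = (-67/(-99 - 18) - 241) - 16 = (-67/(-117) - 241) - 16 = (-67*(-1/117) - 241) - 16 = (67/117 - 241) - 16 = -28130/117 - 16 = -30002/117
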